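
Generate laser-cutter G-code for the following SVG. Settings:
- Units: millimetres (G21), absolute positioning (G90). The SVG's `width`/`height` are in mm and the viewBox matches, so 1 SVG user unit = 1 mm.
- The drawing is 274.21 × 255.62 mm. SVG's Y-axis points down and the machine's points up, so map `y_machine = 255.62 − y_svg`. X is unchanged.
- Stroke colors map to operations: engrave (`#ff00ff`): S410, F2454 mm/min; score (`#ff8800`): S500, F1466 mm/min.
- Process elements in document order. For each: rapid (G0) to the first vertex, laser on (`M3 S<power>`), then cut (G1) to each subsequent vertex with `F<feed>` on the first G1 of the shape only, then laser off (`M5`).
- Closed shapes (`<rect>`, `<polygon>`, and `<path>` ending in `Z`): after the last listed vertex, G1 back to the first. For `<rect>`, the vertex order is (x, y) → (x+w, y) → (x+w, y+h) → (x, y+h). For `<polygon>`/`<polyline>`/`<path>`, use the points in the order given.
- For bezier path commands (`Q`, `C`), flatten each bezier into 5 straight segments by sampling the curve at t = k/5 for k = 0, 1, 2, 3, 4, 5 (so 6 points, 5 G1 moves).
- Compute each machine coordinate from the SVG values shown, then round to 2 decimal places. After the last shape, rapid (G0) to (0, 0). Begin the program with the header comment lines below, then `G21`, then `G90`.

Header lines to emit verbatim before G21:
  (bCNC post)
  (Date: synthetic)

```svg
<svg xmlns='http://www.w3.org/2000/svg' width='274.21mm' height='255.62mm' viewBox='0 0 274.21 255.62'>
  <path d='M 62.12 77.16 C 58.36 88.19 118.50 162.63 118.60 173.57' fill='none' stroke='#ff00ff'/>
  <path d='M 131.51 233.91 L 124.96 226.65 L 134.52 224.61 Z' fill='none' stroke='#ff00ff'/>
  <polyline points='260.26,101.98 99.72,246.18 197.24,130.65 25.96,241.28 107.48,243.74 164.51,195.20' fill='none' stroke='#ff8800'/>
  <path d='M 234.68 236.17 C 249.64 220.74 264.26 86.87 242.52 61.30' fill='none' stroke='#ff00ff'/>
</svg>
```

(bCNC post)
(Date: synthetic)
G21
G90
G0 X62.12 Y178.46
M3 S410
G1 X66.54 Y165.25 F2454
G1 X80.35 Y142.91
G1 X97.59 Y117.54
G1 X112.33 Y95.22
G1 X118.60 Y82.05
M5
G0 X131.51 Y21.71
M3 S410
G1 X124.96 Y28.97 F2454
G1 X134.52 Y31.01
G1 X131.51 Y21.71
M5
G0 X260.26 Y153.64
M3 S500
G1 X99.72 Y9.44 F1466
G1 X197.24 Y124.97
G1 X25.96 Y14.34
G1 X107.48 Y11.88
G1 X164.51 Y60.42
M5
G0 X234.68 Y19.45
M3 S410
G1 X243.33 Y41.11 F2454
G1 X250.16 Y80.31
G1 X253.46 Y126.16
G1 X251.49 Y167.80
G1 X242.52 Y194.32
M5
G0 X0.00 Y0.00

Since the viewBox matches the mm dimensions, user units are millimetres directly. The only transform is the Y-flip y_m = 255.62 − y_svg.

Shape 1 is a cubic bezier drawn with `<path>`. Its stroke #ff00ff means engrave at S410, F2454. After flipping Y the toolpath is (62.12,178.46) → (66.54,165.25) → (80.35,142.91) → (97.59,117.54) → (112.33,95.22) → (118.60,82.05).

Shape 2 is a regular polygon drawn with `<path>`. Its stroke #ff00ff means engrave at S410, F2454. After flipping Y the toolpath is (131.51,21.71) → (124.96,28.97) → (134.52,31.01) → (131.51,21.71), returning to the start.

Shape 3 is a open polyline drawn with `<polyline>`. Its stroke #ff8800 means score at S500, F1466. After flipping Y the toolpath is (260.26,153.64) → (99.72,9.44) → (197.24,124.97) → (25.96,14.34) → (107.48,11.88) → (164.51,60.42).

Shape 4 is a cubic bezier drawn with `<path>`. Its stroke #ff00ff means engrave at S410, F2454. After flipping Y the toolpath is (234.68,19.45) → (243.33,41.11) → (250.16,80.31) → (253.46,126.16) → (251.49,167.80) → (242.52,194.32).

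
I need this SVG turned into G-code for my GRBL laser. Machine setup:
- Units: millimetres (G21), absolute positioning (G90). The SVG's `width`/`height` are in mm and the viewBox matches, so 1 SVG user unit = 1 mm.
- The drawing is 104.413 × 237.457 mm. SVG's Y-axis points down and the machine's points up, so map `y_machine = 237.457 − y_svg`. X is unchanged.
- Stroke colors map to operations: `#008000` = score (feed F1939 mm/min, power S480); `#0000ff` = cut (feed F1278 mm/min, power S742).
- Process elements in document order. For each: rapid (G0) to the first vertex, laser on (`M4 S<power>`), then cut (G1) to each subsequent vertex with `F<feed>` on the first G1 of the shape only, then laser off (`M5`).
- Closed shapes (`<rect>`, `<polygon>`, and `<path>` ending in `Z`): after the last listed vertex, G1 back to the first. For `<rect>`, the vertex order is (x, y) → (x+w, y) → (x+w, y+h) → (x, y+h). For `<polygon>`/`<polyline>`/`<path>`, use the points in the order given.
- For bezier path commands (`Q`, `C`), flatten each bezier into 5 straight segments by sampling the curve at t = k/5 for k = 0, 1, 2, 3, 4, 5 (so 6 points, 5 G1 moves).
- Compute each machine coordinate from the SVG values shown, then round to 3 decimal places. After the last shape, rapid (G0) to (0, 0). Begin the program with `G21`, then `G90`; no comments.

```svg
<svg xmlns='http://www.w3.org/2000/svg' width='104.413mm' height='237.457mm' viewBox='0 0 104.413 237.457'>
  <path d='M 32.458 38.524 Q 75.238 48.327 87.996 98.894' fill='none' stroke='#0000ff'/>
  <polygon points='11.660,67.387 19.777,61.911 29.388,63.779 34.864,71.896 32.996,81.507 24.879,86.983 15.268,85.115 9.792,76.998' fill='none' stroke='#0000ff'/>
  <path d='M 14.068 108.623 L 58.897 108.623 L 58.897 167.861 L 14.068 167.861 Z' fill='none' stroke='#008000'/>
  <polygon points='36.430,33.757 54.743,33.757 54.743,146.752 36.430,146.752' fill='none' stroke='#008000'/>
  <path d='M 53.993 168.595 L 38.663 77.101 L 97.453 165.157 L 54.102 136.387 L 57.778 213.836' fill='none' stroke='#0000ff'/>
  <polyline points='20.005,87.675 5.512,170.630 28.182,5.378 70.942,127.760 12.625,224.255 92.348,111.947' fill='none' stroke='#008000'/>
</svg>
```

1 u = 1 mm; y_m = 237.457 − y.

[1] `<path>` quadratic bezier, #0000ff→cut S742 F1278: (32.458,198.933) → (48.369,193.381) → (61.878,184.568) → (72.986,172.494) → (81.692,157.159) → (87.996,138.563)

[2] `<polygon>` regular polygon, #0000ff→cut S742 F1278: (11.660,170.070) → (19.777,175.546) → (29.388,173.678) → (34.864,165.561) → (32.996,155.950) → (24.879,150.474) → (15.268,152.342) → (9.792,160.459) → (11.660,170.070) (closed)

[3] `<path>` rectangle, #008000→score S480 F1939: (14.068,128.834) → (58.897,128.834) → (58.897,69.596) → (14.068,69.596) → (14.068,128.834) (closed)

[4] `<polygon>` rectangle, #008000→score S480 F1939: (36.430,203.700) → (54.743,203.700) → (54.743,90.705) → (36.430,90.705) → (36.430,203.700) (closed)

[5] `<path>` open polyline, #0000ff→cut S742 F1278: (53.993,68.862) → (38.663,160.356) → (97.453,72.300) → (54.102,101.070) → (57.778,23.621)

[6] `<polyline>` open polyline, #008000→score S480 F1939: (20.005,149.782) → (5.512,66.827) → (28.182,232.079) → (70.942,109.697) → (12.625,13.202) → (92.348,125.510)

G21
G90
G0 X32.458 Y198.933
M4 S742
G1 X48.369 Y193.381 F1278
G1 X61.878 Y184.568
G1 X72.986 Y172.494
G1 X81.692 Y157.159
G1 X87.996 Y138.563
M5
G0 X11.660 Y170.070
M4 S742
G1 X19.777 Y175.546 F1278
G1 X29.388 Y173.678
G1 X34.864 Y165.561
G1 X32.996 Y155.950
G1 X24.879 Y150.474
G1 X15.268 Y152.342
G1 X9.792 Y160.459
G1 X11.660 Y170.070
M5
G0 X14.068 Y128.834
M4 S480
G1 X58.897 Y128.834 F1939
G1 X58.897 Y69.596
G1 X14.068 Y69.596
G1 X14.068 Y128.834
M5
G0 X36.430 Y203.700
M4 S480
G1 X54.743 Y203.700 F1939
G1 X54.743 Y90.705
G1 X36.430 Y90.705
G1 X36.430 Y203.700
M5
G0 X53.993 Y68.862
M4 S742
G1 X38.663 Y160.356 F1278
G1 X97.453 Y72.300
G1 X54.102 Y101.070
G1 X57.778 Y23.621
M5
G0 X20.005 Y149.782
M4 S480
G1 X5.512 Y66.827 F1939
G1 X28.182 Y232.079
G1 X70.942 Y109.697
G1 X12.625 Y13.202
G1 X92.348 Y125.510
M5
G0 X0.000 Y0.000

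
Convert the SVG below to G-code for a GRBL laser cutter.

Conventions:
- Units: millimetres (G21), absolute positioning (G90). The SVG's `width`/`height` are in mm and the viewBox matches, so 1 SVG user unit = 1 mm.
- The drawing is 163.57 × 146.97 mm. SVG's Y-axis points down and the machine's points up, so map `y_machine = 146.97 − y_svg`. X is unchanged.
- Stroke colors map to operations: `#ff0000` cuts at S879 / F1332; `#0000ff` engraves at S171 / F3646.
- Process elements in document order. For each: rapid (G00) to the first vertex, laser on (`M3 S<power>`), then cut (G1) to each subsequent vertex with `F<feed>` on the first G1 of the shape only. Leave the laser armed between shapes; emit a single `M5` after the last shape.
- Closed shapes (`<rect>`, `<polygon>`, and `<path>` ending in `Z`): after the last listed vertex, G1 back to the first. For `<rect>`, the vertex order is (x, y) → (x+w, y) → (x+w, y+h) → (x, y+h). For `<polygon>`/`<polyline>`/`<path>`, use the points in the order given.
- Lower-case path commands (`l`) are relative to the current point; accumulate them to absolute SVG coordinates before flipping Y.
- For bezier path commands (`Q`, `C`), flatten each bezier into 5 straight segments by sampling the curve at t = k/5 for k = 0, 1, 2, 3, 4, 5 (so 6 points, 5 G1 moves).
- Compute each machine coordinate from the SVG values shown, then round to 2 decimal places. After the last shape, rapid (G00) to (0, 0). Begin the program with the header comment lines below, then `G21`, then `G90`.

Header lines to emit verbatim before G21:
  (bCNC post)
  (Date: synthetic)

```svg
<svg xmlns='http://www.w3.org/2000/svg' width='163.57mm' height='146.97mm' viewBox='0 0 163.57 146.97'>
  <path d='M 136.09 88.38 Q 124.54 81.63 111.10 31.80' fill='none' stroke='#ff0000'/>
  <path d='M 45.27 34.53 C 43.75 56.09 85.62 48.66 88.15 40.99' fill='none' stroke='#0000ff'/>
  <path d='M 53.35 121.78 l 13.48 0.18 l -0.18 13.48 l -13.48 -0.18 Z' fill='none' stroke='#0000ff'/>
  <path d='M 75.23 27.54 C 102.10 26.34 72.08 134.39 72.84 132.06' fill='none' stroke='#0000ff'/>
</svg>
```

(bCNC post)
(Date: synthetic)
G21
G90
G00 X136.09 Y58.59
M3 S879
G1 X131.39 Y63.01 F1332
G1 X126.55 Y70.88
G1 X121.55 Y82.20
G1 X116.40 Y96.96
G1 X111.10 Y115.17
G00 X45.27 Y112.44
M3 S171
G1 X48.90 Y102.75 F3646
G1 X58.98 Y98.64
G1 X71.53 Y98.73
G1 X82.57 Y101.64
G1 X88.15 Y105.98
G00 X53.35 Y25.19
M3 S171
G1 X66.83 Y25.01 F3646
G1 X66.65 Y11.53
G1 X53.17 Y11.71
G1 X53.35 Y25.19
G00 X75.23 Y119.43
M3 S171
G1 X85.23 Y108.80 F3646
G1 X85.78 Y82.49
G1 X81.09 Y51.04
G1 X75.38 Y25.00
G1 X72.84 Y14.91
M5
G00 X0.00 Y0.00

viewBox `0 0 163.57 146.97` with mm width/height → 1 unit = 1 mm. Flip: y_m = 146.97 − y_svg.

**Shape 1** — `<path>` quadratic bezier, stroke `#ff0000` → cut (S879, F1332). Control points (SVG): P0=(136.09,88.38), P1=(124.54,81.63), P2=(111.10,31.80); sampled at t=k/5. Machine vertices: (136.09,58.59) → (131.39,63.01) → (126.55,70.88) → (121.55,82.20) → (116.40,96.96) → (111.10,115.17). Open path.

**Shape 2** — `<path>` cubic bezier, stroke `#0000ff` → engrave (S171, F3646). Control points (SVG): P0=(45.27,34.53), P1=(43.75,56.09), P2=(85.62,48.66), P3=(88.15,40.99); sampled at t=k/5. Machine vertices: (45.27,112.44) → (48.90,102.75) → (58.98,98.64) → (71.53,98.73) → (82.57,101.64) → (88.15,105.98). Open path.

**Shape 3** — `<path>` regular polygon, stroke `#0000ff` → engrave (S171, F3646). Machine vertices: (53.35,25.19) → (66.83,25.01) → (66.65,11.53) → (53.17,11.71) → (53.35,25.19). Closed: final G1 returns to the first vertex.

**Shape 4** — `<path>` cubic bezier, stroke `#0000ff` → engrave (S171, F3646). Control points (SVG): P0=(75.23,27.54), P1=(102.10,26.34), P2=(72.08,134.39), P3=(72.84,132.06); sampled at t=k/5. Machine vertices: (75.23,119.43) → (85.23,108.80) → (85.78,82.49) → (81.09,51.04) → (75.38,25.00) → (72.84,14.91). Open path.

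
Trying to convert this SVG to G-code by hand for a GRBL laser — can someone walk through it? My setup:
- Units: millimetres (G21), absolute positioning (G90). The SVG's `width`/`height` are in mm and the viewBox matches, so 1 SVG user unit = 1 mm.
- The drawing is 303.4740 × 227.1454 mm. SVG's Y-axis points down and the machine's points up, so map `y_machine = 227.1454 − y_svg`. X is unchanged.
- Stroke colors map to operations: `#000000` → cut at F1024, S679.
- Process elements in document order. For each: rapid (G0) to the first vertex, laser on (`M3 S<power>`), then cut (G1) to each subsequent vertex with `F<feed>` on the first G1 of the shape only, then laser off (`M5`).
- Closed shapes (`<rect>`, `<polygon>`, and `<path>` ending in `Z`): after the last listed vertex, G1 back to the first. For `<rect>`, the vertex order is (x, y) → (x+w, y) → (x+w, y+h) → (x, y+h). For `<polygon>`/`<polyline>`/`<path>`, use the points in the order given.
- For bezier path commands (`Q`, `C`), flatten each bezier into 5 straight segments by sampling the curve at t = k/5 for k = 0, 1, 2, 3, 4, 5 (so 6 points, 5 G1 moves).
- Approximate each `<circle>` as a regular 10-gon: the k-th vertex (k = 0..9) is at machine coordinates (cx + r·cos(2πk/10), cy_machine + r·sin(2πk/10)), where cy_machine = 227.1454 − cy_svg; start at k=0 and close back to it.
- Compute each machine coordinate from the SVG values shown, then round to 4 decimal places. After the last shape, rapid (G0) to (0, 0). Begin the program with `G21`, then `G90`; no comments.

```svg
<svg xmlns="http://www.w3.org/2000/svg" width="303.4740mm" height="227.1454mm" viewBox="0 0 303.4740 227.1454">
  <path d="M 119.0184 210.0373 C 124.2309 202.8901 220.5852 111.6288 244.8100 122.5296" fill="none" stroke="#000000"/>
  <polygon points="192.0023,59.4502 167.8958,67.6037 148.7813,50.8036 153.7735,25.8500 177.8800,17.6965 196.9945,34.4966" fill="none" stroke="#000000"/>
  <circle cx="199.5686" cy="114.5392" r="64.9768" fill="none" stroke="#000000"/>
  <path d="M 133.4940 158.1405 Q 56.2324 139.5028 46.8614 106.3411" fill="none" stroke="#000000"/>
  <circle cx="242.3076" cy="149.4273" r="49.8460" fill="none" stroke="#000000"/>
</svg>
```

G21
G90
G0 X119.0184 Y17.1081
M3 S679
G1 X131.7767 Y29.9999 F1024
G1 X158.5721 Y54.1378
G1 X191.5674 Y80.5806
G1 X222.9258 Y100.3870
G1 X244.8100 Y104.6158
M5
G0 X192.0023 Y167.6952
M3 S679
G1 X167.8958 Y159.5417 F1024
G1 X148.7813 Y176.3418
G1 X153.7735 Y201.2954
G1 X177.8800 Y209.4489
G1 X196.9945 Y192.6488
G1 X192.0023 Y167.6952
M5
G0 X264.5454 Y112.6062
M3 S679
G1 X252.1359 Y150.7986 F1024
G1 X219.6475 Y174.4028
G1 X179.4897 Y174.4028
G1 X147.0013 Y150.7986
G1 X134.5918 Y112.6062
G1 X147.0013 Y74.4138
G1 X179.4897 Y50.8096
G1 X219.6475 Y50.8096
G1 X252.1359 Y74.4138
G1 X264.5454 Y112.6062
M5
G0 X133.4940 Y69.0049
M3 S679
G1 X105.3050 Y77.0409 F1024
G1 X82.5472 Y86.2389
G1 X65.2207 Y96.5988
G1 X53.3254 Y108.1206
G1 X46.8614 Y120.8043
M5
G0 X292.1536 Y77.7181
M3 S679
G1 X282.6339 Y107.0168 F1024
G1 X257.7109 Y125.1245
G1 X226.9043 Y125.1245
G1 X201.9813 Y107.0168
G1 X192.4616 Y77.7181
G1 X201.9813 Y48.4194
G1 X226.9043 Y30.3117
G1 X257.7109 Y30.3117
G1 X282.6339 Y48.4194
G1 X292.1536 Y77.7181
M5
G0 X0.0000 Y0.0000

Since the viewBox matches the mm dimensions, user units are millimetres directly. The only transform is the Y-flip y_m = 227.1454 − y_svg.

Shape 1 is a cubic bezier drawn with `<path>`. Its stroke #000000 means cut at S679, F1024. After flipping Y the toolpath is (119.0184,17.1081) → (131.7767,29.9999) → (158.5721,54.1378) → (191.5674,80.5806) → (222.9258,100.3870) → (244.8100,104.6158).

Shape 2 is a regular polygon drawn with `<polygon>`. Its stroke #000000 means cut at S679, F1024. After flipping Y the toolpath is (192.0023,167.6952) → (167.8958,159.5417) → (148.7813,176.3418) → (153.7735,201.2954) → (177.8800,209.4489) → (196.9945,192.6488) → (192.0023,167.6952), returning to the start.

Shape 3 is a circle drawn with `<circle>`. Its stroke #000000 means cut at S679, F1024. After flipping Y the toolpath is (264.5454,112.6062) → (252.1359,150.7986) → (219.6475,174.4028) → (179.4897,174.4028) → (147.0013,150.7986) → (134.5918,112.6062) → (147.0013,74.4138) → (179.4897,50.8096) → (219.6475,50.8096) → (252.1359,74.4138) → (264.5454,112.6062), returning to the start.

Shape 4 is a quadratic bezier drawn with `<path>`. Its stroke #000000 means cut at S679, F1024. After flipping Y the toolpath is (133.4940,69.0049) → (105.3050,77.0409) → (82.5472,86.2389) → (65.2207,96.5988) → (53.3254,108.1206) → (46.8614,120.8043).

Shape 5 is a circle drawn with `<circle>`. Its stroke #000000 means cut at S679, F1024. After flipping Y the toolpath is (292.1536,77.7181) → (282.6339,107.0168) → (257.7109,125.1245) → (226.9043,125.1245) → (201.9813,107.0168) → (192.4616,77.7181) → (201.9813,48.4194) → (226.9043,30.3117) → (257.7109,30.3117) → (282.6339,48.4194) → (292.1536,77.7181), returning to the start.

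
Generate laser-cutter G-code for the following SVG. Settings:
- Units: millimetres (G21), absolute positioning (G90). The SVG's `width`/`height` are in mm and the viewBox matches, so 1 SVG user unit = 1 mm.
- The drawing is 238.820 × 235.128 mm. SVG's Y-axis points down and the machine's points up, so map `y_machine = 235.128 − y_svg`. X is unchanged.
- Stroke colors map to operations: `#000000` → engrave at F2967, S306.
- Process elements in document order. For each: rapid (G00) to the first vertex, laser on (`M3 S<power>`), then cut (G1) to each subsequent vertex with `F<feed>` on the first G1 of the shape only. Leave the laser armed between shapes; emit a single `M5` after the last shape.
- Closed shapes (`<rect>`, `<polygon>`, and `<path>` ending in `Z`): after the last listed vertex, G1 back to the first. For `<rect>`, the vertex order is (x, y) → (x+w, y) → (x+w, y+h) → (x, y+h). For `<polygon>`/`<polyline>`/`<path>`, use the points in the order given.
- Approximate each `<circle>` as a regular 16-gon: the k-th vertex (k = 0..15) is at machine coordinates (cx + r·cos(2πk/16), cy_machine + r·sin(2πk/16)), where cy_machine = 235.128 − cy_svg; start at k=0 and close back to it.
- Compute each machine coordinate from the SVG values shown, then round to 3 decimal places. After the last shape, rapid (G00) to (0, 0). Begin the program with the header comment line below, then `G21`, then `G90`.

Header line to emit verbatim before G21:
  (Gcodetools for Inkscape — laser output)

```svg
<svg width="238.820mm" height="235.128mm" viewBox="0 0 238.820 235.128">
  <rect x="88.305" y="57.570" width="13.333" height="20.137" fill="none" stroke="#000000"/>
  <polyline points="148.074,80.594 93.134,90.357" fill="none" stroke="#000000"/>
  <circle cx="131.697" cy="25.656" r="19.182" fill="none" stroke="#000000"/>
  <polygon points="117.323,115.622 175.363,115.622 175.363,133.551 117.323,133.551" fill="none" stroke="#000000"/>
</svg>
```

1 u = 1 mm; y_m = 235.128 − y.

[1] `<rect>` rectangle, #000000→engrave S306 F2967: (88.305,177.558) → (101.638,177.558) → (101.638,157.421) → (88.305,157.421) → (88.305,177.558) (closed)

[2] `<polyline>` line segment, #000000→engrave S306 F2967: (148.074,154.534) → (93.134,144.771)

[3] `<circle>` circle, #000000→engrave S306 F2967: (150.879,209.472) → (149.419,216.813) → (145.261,223.036) → (139.038,227.194) → (131.697,228.654) → (124.356,227.194) → (118.133,223.036) → (113.975,216.813) → (112.515,209.472) → (113.975,202.131) → (118.133,195.908) → (124.356,191.750) → (131.697,190.290) → (139.038,191.750) → (145.261,195.908) → (149.419,202.131) → (150.879,209.472) (closed)

[4] `<polygon>` rectangle, #000000→engrave S306 F2967: (117.323,119.506) → (175.363,119.506) → (175.363,101.577) → (117.323,101.577) → (117.323,119.506) (closed)

(Gcodetools for Inkscape — laser output)
G21
G90
G00 X88.305 Y177.558
M3 S306
G1 X101.638 Y177.558 F2967
G1 X101.638 Y157.421
G1 X88.305 Y157.421
G1 X88.305 Y177.558
G00 X148.074 Y154.534
M3 S306
G1 X93.134 Y144.771 F2967
G00 X150.879 Y209.472
M3 S306
G1 X149.419 Y216.813 F2967
G1 X145.261 Y223.036
G1 X139.038 Y227.194
G1 X131.697 Y228.654
G1 X124.356 Y227.194
G1 X118.133 Y223.036
G1 X113.975 Y216.813
G1 X112.515 Y209.472
G1 X113.975 Y202.131
G1 X118.133 Y195.908
G1 X124.356 Y191.750
G1 X131.697 Y190.290
G1 X139.038 Y191.750
G1 X145.261 Y195.908
G1 X149.419 Y202.131
G1 X150.879 Y209.472
G00 X117.323 Y119.506
M3 S306
G1 X175.363 Y119.506 F2967
G1 X175.363 Y101.577
G1 X117.323 Y101.577
G1 X117.323 Y119.506
M5
G00 X0.000 Y0.000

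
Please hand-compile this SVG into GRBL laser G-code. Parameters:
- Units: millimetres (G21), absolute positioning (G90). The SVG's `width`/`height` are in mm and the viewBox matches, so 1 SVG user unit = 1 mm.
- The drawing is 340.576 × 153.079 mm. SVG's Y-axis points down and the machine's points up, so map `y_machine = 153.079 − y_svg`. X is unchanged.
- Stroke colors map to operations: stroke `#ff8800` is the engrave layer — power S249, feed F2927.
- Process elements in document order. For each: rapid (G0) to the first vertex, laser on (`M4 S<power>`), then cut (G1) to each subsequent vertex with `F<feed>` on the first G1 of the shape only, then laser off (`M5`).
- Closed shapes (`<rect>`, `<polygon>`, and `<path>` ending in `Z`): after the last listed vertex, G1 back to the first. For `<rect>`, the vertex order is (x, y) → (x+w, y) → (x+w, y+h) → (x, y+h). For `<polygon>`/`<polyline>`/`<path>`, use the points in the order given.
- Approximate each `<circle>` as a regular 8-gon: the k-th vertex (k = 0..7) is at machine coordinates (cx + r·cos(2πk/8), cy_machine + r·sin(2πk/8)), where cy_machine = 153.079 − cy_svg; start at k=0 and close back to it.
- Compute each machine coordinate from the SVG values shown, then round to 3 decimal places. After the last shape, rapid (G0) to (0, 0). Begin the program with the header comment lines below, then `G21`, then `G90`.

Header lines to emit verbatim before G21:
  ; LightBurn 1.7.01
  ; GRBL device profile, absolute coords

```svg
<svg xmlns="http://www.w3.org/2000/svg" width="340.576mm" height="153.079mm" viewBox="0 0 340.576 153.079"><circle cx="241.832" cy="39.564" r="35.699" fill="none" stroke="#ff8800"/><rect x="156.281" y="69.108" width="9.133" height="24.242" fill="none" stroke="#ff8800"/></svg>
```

; LightBurn 1.7.01
; GRBL device profile, absolute coords
G21
G90
G0 X277.531 Y113.515
M4 S249
G1 X267.075 Y138.758 F2927
G1 X241.832 Y149.214
G1 X216.589 Y138.758
G1 X206.133 Y113.515
G1 X216.589 Y88.272
G1 X241.832 Y77.816
G1 X267.075 Y88.272
G1 X277.531 Y113.515
M5
G0 X156.281 Y83.971
M4 S249
G1 X165.414 Y83.971 F2927
G1 X165.414 Y59.729
G1 X156.281 Y59.729
G1 X156.281 Y83.971
M5
G0 X0.000 Y0.000

Since the viewBox matches the mm dimensions, user units are millimetres directly. The only transform is the Y-flip y_m = 153.079 − y_svg.

Shape 1 is a circle drawn with `<circle>`. Its stroke #ff8800 means engrave at S249, F2927. After flipping Y the toolpath is (277.531,113.515) → (267.075,138.758) → (241.832,149.214) → (216.589,138.758) → (206.133,113.515) → (216.589,88.272) → (241.832,77.816) → (267.075,88.272) → (277.531,113.515), returning to the start.

Shape 2 is a rectangle drawn with `<rect>`. Its stroke #ff8800 means engrave at S249, F2927. After flipping Y the toolpath is (156.281,83.971) → (165.414,83.971) → (165.414,59.729) → (156.281,59.729) → (156.281,83.971), returning to the start.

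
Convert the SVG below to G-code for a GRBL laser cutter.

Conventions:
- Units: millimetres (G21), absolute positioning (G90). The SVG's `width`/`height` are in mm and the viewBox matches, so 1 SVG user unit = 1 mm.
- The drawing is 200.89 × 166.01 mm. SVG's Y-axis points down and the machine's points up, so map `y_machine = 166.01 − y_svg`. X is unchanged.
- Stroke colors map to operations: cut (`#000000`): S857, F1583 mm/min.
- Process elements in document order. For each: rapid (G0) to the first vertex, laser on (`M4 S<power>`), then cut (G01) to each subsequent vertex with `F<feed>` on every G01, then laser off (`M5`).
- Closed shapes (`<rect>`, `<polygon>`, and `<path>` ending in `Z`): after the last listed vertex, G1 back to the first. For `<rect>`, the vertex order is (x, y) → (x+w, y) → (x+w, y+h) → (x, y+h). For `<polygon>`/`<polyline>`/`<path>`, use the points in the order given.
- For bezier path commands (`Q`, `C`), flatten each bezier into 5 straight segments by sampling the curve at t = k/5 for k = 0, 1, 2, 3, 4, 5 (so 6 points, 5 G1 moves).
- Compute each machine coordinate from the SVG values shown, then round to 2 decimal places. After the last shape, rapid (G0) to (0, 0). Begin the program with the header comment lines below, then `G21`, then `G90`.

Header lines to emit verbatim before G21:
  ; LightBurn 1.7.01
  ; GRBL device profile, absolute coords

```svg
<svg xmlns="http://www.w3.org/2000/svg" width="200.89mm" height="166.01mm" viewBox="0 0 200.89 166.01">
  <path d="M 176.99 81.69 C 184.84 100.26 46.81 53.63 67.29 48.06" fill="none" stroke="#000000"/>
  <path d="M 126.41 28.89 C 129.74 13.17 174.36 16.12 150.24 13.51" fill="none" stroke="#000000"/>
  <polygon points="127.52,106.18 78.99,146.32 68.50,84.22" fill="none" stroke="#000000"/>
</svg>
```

; LightBurn 1.7.01
; GRBL device profile, absolute coords
G21
G90
G0 X176.99 Y84.32
M4 S857
G01 X166.63 Y80.15 F1583
G01 X135.87 Y86.53 F1583
G01 X99.32 Y98.36 F1583
G01 X71.59 Y110.53 F1583
G01 X67.29 Y117.95 F1583
M5
G0 X126.41 Y137.12
M4 S857
G01 X132.48 Y144.51 F1583
G01 X143.18 Y148.57 F1583
G01 X153.23 Y150.49 F1583
G01 X157.34 Y151.41 F1583
G01 X150.24 Y152.50 F1583
M5
G0 X127.52 Y59.83
M4 S857
G01 X78.99 Y19.69 F1583
G01 X68.50 Y81.79 F1583
G01 X127.52 Y59.83 F1583
M5
G0 X0.00 Y0.00

1 u = 1 mm; y_m = 166.01 − y.

[1] `<path>` cubic bezier, #000000→cut S857 F1583: (176.99,84.32) → (166.63,80.15) → (135.87,86.53) → (99.32,98.36) → (71.59,110.53) → (67.29,117.95)

[2] `<path>` cubic bezier, #000000→cut S857 F1583: (126.41,137.12) → (132.48,144.51) → (143.18,148.57) → (153.23,150.49) → (157.34,151.41) → (150.24,152.50)

[3] `<polygon>` regular polygon, #000000→cut S857 F1583: (127.52,59.83) → (78.99,19.69) → (68.50,81.79) → (127.52,59.83) (closed)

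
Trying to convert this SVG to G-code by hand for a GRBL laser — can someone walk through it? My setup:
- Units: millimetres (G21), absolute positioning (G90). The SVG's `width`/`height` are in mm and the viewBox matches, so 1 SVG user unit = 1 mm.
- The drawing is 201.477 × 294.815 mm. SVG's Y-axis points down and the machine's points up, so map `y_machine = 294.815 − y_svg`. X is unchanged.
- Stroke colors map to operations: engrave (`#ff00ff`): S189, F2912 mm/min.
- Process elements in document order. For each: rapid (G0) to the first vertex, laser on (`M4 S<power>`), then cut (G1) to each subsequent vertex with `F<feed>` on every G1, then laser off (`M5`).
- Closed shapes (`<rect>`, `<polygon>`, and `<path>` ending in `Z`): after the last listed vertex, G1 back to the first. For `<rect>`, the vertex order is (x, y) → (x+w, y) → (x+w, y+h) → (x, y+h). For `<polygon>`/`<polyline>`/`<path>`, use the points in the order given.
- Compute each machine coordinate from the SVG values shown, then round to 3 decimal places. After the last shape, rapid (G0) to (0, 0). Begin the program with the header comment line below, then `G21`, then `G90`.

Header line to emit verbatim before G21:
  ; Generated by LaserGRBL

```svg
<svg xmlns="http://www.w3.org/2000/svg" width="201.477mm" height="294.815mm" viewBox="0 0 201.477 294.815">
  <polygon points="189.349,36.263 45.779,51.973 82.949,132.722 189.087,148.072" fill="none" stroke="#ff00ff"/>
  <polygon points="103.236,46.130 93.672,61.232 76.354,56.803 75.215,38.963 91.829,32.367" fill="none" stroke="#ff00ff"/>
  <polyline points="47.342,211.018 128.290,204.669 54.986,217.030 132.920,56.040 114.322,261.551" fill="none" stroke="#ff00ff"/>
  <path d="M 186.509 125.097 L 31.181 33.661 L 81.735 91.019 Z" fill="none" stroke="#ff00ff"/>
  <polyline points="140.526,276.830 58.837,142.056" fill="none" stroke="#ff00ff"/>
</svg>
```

Since the viewBox matches the mm dimensions, user units are millimetres directly. The only transform is the Y-flip y_m = 294.815 − y_svg.

Shape 1 is a closed polygon drawn with `<polygon>`. Its stroke #ff00ff means engrave at S189, F2912. After flipping Y the toolpath is (189.349,258.552) → (45.779,242.842) → (82.949,162.093) → (189.087,146.743) → (189.349,258.552), returning to the start.

Shape 2 is a regular polygon drawn with `<polygon>`. Its stroke #ff00ff means engrave at S189, F2912. After flipping Y the toolpath is (103.236,248.685) → (93.672,233.583) → (76.354,238.012) → (75.215,255.852) → (91.829,262.448) → (103.236,248.685), returning to the start.

Shape 3 is a open polyline drawn with `<polyline>`. Its stroke #ff00ff means engrave at S189, F2912. After flipping Y the toolpath is (47.342,83.797) → (128.290,90.146) → (54.986,77.785) → (132.920,238.775) → (114.322,33.264).

Shape 4 is a closed polygon drawn with `<path>`. Its stroke #ff00ff means engrave at S189, F2912. After flipping Y the toolpath is (186.509,169.718) → (31.181,261.154) → (81.735,203.796) → (186.509,169.718), returning to the start.

Shape 5 is a line segment drawn with `<polyline>`. Its stroke #ff00ff means engrave at S189, F2912. After flipping Y the toolpath is (140.526,17.985) → (58.837,152.759).

; Generated by LaserGRBL
G21
G90
G0 X189.349 Y258.552
M4 S189
G1 X45.779 Y242.842 F2912
G1 X82.949 Y162.093 F2912
G1 X189.087 Y146.743 F2912
G1 X189.349 Y258.552 F2912
M5
G0 X103.236 Y248.685
M4 S189
G1 X93.672 Y233.583 F2912
G1 X76.354 Y238.012 F2912
G1 X75.215 Y255.852 F2912
G1 X91.829 Y262.448 F2912
G1 X103.236 Y248.685 F2912
M5
G0 X47.342 Y83.797
M4 S189
G1 X128.290 Y90.146 F2912
G1 X54.986 Y77.785 F2912
G1 X132.920 Y238.775 F2912
G1 X114.322 Y33.264 F2912
M5
G0 X186.509 Y169.718
M4 S189
G1 X31.181 Y261.154 F2912
G1 X81.735 Y203.796 F2912
G1 X186.509 Y169.718 F2912
M5
G0 X140.526 Y17.985
M4 S189
G1 X58.837 Y152.759 F2912
M5
G0 X0.000 Y0.000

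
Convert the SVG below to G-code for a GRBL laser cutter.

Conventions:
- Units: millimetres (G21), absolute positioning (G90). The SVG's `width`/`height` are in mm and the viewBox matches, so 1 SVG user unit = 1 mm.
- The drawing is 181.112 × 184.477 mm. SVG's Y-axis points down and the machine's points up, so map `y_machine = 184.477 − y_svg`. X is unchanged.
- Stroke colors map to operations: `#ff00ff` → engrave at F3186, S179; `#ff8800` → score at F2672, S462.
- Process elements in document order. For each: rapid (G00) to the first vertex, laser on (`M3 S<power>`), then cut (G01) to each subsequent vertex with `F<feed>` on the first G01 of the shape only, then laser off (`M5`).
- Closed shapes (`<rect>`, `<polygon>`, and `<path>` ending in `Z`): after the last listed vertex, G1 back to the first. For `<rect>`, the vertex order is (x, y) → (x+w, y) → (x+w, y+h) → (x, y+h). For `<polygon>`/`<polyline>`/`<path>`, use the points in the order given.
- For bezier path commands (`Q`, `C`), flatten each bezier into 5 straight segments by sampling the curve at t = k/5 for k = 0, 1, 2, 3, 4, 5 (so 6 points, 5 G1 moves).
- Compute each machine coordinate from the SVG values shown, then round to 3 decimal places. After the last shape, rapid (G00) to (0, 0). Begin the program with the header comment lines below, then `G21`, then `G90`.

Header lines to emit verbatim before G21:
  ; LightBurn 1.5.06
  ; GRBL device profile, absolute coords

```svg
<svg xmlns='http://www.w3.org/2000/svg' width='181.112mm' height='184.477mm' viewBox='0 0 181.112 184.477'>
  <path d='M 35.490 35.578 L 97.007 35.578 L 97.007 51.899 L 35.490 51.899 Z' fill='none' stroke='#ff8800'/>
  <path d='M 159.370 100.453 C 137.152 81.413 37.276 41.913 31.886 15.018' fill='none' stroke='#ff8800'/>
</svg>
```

viewBox `0 0 181.112 184.477` with mm width/height → 1 unit = 1 mm. Flip: y_m = 184.477 − y_svg.

**Shape 1** — `<path>` rectangle, stroke `#ff8800` → score (S462, F2672). Machine vertices: (35.490,148.899) → (97.007,148.899) → (97.007,132.578) → (35.490,132.578) → (35.490,148.899). Closed: final G1 returns to the first vertex.

**Shape 2** — `<path>` cubic bezier, stroke `#ff8800` → score (S462, F2672). Control points (SVG): P0=(159.370,100.453), P1=(137.152,81.413), P2=(37.276,41.913), P3=(31.886,15.018); sampled at t=k/5. Machine vertices: (159.370,84.024) → (138.097,97.639) → (106.450,114.577) → (72.690,133.251) → (45.081,152.074) → (31.886,169.459). Open path.

; LightBurn 1.5.06
; GRBL device profile, absolute coords
G21
G90
G00 X35.490 Y148.899
M3 S462
G01 X97.007 Y148.899 F2672
G01 X97.007 Y132.578
G01 X35.490 Y132.578
G01 X35.490 Y148.899
M5
G00 X159.370 Y84.024
M3 S462
G01 X138.097 Y97.639 F2672
G01 X106.450 Y114.577
G01 X72.690 Y133.251
G01 X45.081 Y152.074
G01 X31.886 Y169.459
M5
G00 X0.000 Y0.000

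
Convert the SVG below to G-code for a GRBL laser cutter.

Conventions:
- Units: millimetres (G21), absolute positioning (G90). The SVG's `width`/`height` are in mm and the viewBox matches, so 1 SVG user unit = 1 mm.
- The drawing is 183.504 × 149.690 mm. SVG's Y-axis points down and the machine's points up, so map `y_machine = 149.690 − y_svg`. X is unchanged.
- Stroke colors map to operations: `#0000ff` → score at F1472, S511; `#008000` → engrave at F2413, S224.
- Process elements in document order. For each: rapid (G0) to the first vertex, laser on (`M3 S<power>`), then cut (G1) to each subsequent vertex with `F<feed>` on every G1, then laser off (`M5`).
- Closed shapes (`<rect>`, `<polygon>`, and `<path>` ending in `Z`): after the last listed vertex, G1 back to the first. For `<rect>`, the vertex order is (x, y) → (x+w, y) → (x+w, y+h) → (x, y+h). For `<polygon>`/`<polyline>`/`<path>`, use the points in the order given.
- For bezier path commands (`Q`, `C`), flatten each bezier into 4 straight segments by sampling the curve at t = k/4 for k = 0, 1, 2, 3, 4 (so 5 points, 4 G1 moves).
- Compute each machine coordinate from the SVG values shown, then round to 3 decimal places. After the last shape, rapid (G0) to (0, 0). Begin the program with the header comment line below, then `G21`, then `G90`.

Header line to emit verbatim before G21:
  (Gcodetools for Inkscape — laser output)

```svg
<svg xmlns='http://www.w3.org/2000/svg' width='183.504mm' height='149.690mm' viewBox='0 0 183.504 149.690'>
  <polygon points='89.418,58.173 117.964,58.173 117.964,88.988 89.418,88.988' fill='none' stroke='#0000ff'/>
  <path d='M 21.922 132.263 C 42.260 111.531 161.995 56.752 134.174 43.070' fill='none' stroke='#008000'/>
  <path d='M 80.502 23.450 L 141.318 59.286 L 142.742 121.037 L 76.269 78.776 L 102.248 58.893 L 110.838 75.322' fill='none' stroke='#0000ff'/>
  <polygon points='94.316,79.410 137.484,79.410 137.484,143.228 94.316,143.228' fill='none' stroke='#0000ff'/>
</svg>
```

viewBox `0 0 183.504 149.690` with mm width/height → 1 unit = 1 mm. Flip: y_m = 149.690 − y_svg.

**Shape 1** — `<polygon>` rectangle, stroke `#0000ff` → score (S511, F1472). Machine vertices: (89.418,91.517) → (117.964,91.517) → (117.964,60.702) → (89.418,60.702) → (89.418,91.517). Closed: final G1 returns to the first vertex.

**Shape 2** — `<path>` cubic bezier, stroke `#008000` → engrave (S224, F2413). Control points (SVG): P0=(21.922,132.263), P1=(42.260,111.531), P2=(161.995,56.752), P3=(134.174,43.070); sampled at t=k/4. Machine vertices: (21.922,17.427) → (51.954,38.186) → (96.108,64.667) → (131.232,89.827) → (134.174,106.620). Open path.

**Shape 3** — `<path>` open polyline, stroke `#0000ff` → score (S511, F1472). Machine vertices: (80.502,126.240) → (141.318,90.404) → (142.742,28.653) → (76.269,70.914) → (102.248,90.797) → (110.838,74.368). Open path.

**Shape 4** — `<polygon>` rectangle, stroke `#0000ff` → score (S511, F1472). Machine vertices: (94.316,70.280) → (137.484,70.280) → (137.484,6.462) → (94.316,6.462) → (94.316,70.280). Closed: final G1 returns to the first vertex.

(Gcodetools for Inkscape — laser output)
G21
G90
G0 X89.418 Y91.517
M3 S511
G1 X117.964 Y91.517 F1472
G1 X117.964 Y60.702 F1472
G1 X89.418 Y60.702 F1472
G1 X89.418 Y91.517 F1472
M5
G0 X21.922 Y17.427
M3 S224
G1 X51.954 Y38.186 F2413
G1 X96.108 Y64.667 F2413
G1 X131.232 Y89.827 F2413
G1 X134.174 Y106.620 F2413
M5
G0 X80.502 Y126.240
M3 S511
G1 X141.318 Y90.404 F1472
G1 X142.742 Y28.653 F1472
G1 X76.269 Y70.914 F1472
G1 X102.248 Y90.797 F1472
G1 X110.838 Y74.368 F1472
M5
G0 X94.316 Y70.280
M3 S511
G1 X137.484 Y70.280 F1472
G1 X137.484 Y6.462 F1472
G1 X94.316 Y6.462 F1472
G1 X94.316 Y70.280 F1472
M5
G0 X0.000 Y0.000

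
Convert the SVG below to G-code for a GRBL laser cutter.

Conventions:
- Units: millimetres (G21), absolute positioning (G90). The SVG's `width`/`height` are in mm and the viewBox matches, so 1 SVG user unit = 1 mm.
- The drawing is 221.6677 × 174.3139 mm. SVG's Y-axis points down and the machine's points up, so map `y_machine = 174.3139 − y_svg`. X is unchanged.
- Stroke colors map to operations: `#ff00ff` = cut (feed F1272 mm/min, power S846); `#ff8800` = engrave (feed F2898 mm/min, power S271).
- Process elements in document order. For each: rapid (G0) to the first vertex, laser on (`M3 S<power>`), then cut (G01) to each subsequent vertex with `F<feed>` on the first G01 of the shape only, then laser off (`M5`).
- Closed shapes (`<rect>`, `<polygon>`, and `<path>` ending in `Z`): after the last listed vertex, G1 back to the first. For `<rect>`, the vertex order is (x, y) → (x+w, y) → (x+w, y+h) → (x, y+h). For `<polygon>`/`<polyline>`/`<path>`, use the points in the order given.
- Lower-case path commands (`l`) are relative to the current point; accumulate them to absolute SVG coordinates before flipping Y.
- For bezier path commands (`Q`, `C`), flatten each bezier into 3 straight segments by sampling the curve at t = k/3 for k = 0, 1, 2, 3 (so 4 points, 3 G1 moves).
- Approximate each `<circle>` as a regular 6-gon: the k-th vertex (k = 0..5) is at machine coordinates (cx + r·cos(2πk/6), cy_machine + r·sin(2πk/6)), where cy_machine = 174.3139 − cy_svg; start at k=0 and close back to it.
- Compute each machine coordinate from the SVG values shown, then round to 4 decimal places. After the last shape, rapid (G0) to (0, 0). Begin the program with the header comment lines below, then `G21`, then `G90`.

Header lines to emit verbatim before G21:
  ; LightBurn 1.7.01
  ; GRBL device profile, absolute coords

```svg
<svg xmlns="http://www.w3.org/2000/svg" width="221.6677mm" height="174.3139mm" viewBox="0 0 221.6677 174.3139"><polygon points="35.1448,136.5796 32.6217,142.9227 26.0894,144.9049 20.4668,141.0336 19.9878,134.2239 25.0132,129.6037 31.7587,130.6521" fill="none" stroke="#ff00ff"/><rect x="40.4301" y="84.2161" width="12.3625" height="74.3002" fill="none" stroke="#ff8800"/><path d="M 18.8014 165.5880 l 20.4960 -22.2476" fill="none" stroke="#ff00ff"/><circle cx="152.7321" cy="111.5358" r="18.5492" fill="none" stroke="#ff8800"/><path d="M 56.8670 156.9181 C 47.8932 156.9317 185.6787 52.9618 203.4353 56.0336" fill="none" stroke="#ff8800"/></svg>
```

; LightBurn 1.7.01
; GRBL device profile, absolute coords
G21
G90
G0 X35.1448 Y37.7343
M3 S846
G01 X32.6217 Y31.3912 F1272
G01 X26.0894 Y29.4090
G01 X20.4668 Y33.2803
G01 X19.9878 Y40.0900
G01 X25.0132 Y44.7102
G01 X31.7587 Y43.6618
G01 X35.1448 Y37.7343
M5
G0 X40.4301 Y90.0978
M3 S271
G01 X52.7926 Y90.0978 F2898
G01 X52.7926 Y15.7976
G01 X40.4301 Y15.7976
G01 X40.4301 Y90.0978
M5
G0 X18.8014 Y8.7259
M3 S846
G01 X39.2974 Y30.9735 F1272
M5
G0 X171.2813 Y62.7781
M3 S271
G01 X162.0067 Y78.8422 F2898
G01 X143.4575 Y78.8422
G01 X134.1829 Y62.7781
G01 X143.4575 Y46.7140
G01 X162.0067 Y46.7140
G01 X171.2813 Y62.7781
M5
G0 X56.8670 Y17.3958
M3 S271
G01 X86.9319 Y44.2276 F2898
G01 X155.5501 Y93.4873
G01 X203.4353 Y118.2803
M5
G0 X0.0000 Y0.0000

1 u = 1 mm; y_m = 174.3139 − y.

[1] `<polygon>` regular polygon, #ff00ff→cut S846 F1272: (35.1448,37.7343) → (32.6217,31.3912) → (26.0894,29.4090) → (20.4668,33.2803) → (19.9878,40.0900) → (25.0132,44.7102) → (31.7587,43.6618) → (35.1448,37.7343) (closed)

[2] `<rect>` rectangle, #ff8800→engrave S271 F2898: (40.4301,90.0978) → (52.7926,90.0978) → (52.7926,15.7976) → (40.4301,15.7976) → (40.4301,90.0978) (closed)

[3] `<path>` line segment, #ff00ff→cut S846 F1272: (18.8014,8.7259) → (39.2974,30.9735)

[4] `<circle>` circle, #ff8800→engrave S271 F2898: (171.2813,62.7781) → (162.0067,78.8422) → (143.4575,78.8422) → (134.1829,62.7781) → (143.4575,46.7140) → (162.0067,46.7140) → (171.2813,62.7781) (closed)

[5] `<path>` cubic bezier, #ff8800→engrave S271 F2898: (56.8670,17.3958) → (86.9319,44.2276) → (155.5501,93.4873) → (203.4353,118.2803)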